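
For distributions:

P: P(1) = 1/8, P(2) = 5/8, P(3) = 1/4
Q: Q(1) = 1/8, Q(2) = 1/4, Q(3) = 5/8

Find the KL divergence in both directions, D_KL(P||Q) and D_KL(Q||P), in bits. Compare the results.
D_KL(P||Q) = 0.4957 bits, D_KL(Q||P) = 0.4957 bits. The two directions give exactly the same value for this pair.

D_KL(P||Q) = Σ P(x) log₂(P(x)/Q(x))

Computing term by term:
  P(1)·log₂(P(1)/Q(1)) = (1/8)·log₂((1/8)/(1/8)) = 0.00000
  P(2)·log₂(P(2)/Q(2)) = (5/8)·log₂((5/8)/(1/4)) = 0.82621
  P(3)·log₂(P(3)/Q(3)) = (1/4)·log₂((1/4)/(5/8)) = -0.33048

D_KL(P||Q) = 0.00000 + 0.82621 - 0.33048 = 0.49573 ≈ 0.4957 bits

D_KL(Q||P) = Σ Q(x) log₂(Q(x)/P(x))

Computing term by term:
  Q(1)·log₂(Q(1)/P(1)) = (1/8)·log₂((1/8)/(1/8)) = 0.00000
  Q(2)·log₂(Q(2)/P(2)) = (1/4)·log₂((1/4)/(5/8)) = -0.33048
  Q(3)·log₂(Q(3)/P(3)) = (5/8)·log₂((5/8)/(1/4)) = 0.82621

D_KL(Q||P) = 0.00000 - 0.33048 + 0.82621 = 0.49573 ≈ 0.4957 bits

These ARE equal here. Q is P with outcomes relabeled (Q(2) = P(3), Q(3) = P(2)) by a relabeling that is its own inverse, so the two sums contain exactly the same terms in a different order. This is a special case — KL divergence is not symmetric in general: D_KL(P||Q) ≠ D_KL(Q||P) for most P, Q.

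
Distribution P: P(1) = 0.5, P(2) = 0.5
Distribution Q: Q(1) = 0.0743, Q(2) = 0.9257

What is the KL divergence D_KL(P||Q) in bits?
0.9309 bits

D_KL(P||Q) = Σ P(x) log₂(P(x)/Q(x))

Computing term by term:
  P(1)·log₂(P(1)/Q(1)) = 0.5·log₂(0.5/0.0743) = 1.37525
  P(2)·log₂(P(2)/Q(2)) = 0.5·log₂(0.5/0.9257) = -0.44431

D_KL(P||Q) = 1.37525 - 0.44431 = 0.93094 ≈ 0.9309 bits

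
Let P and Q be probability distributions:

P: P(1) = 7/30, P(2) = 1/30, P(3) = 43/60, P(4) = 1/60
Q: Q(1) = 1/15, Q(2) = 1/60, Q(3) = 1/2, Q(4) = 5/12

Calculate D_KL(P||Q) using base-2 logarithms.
0.7499 bits

D_KL(P||Q) = Σ P(x) log₂(P(x)/Q(x))

Computing term by term:
  P(1)·log₂(P(1)/Q(1)) = (7/30)·log₂((7/30)/(1/15)) = 0.42172
  P(2)·log₂(P(2)/Q(2)) = (1/30)·log₂((1/30)/(1/60)) = 0.03333
  P(3)·log₂(P(3)/Q(3)) = (43/60)·log₂((43/60)/(1/2)) = 0.37222
  P(4)·log₂(P(4)/Q(4)) = (1/60)·log₂((1/60)/(5/12)) = -0.07740

D_KL(P||Q) = 0.42172 + 0.03333 + 0.37222 - 0.07740 = 0.74987 ≈ 0.7499 bits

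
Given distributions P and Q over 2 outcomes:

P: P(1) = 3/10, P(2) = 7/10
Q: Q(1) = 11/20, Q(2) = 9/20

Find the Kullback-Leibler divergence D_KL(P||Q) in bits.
0.1839 bits

D_KL(P||Q) = Σ P(x) log₂(P(x)/Q(x))

Computing term by term:
  P(1)·log₂(P(1)/Q(1)) = (3/10)·log₂((3/10)/(11/20)) = -0.26234
  P(2)·log₂(P(2)/Q(2)) = (7/10)·log₂((7/10)/(9/20)) = 0.44620

D_KL(P||Q) = -0.26234 + 0.44620 = 0.18386 ≈ 0.1839 bits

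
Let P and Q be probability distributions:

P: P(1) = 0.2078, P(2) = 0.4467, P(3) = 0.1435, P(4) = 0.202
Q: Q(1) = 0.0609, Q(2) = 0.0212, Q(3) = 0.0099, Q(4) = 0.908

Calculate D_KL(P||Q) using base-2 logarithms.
2.4477 bits

D_KL(P||Q) = Σ P(x) log₂(P(x)/Q(x))

Computing term by term:
  P(1)·log₂(P(1)/Q(1)) = 0.2078·log₂(0.2078/0.0609) = 0.36795
  P(2)·log₂(P(2)/Q(2)) = 0.4467·log₂(0.4467/0.0212) = 1.96422
  P(3)·log₂(P(3)/Q(3)) = 0.1435·log₂(0.1435/0.0099) = 0.55355
  P(4)·log₂(P(4)/Q(4)) = 0.202·log₂(0.202/0.908) = -0.43800

D_KL(P||Q) = 0.36795 + 1.96422 + 0.55355 - 0.43800 = 2.44772 ≈ 2.4477 bits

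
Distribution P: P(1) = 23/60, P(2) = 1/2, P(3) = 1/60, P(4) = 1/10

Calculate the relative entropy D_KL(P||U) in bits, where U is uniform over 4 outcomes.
0.5391 bits

U(i) = 1/4 for all i

D_KL(P||U) = Σ P(x) log₂(P(x) / (1/4))
           = Σ P(x) log₂(P(x)) + log₂(4)
           = log₂(4) - H(P)

H(P) = -Σ P(x) log₂(P(x)):
  -P(1)·log₂(P(1)) = -(23/60)·log₂(23/60) = 0.53028
  -P(2)·log₂(P(2)) = -(1/2)·log₂(1/2) = 0.50000
  -P(3)·log₂(P(3)) = -(1/60)·log₂(1/60) = 0.09845
  -P(4)·log₂(P(4)) = -(1/10)·log₂(1/10) = 0.33219
H(P) = 0.53028 + 0.50000 + 0.09845 + 0.33219 = 1.46092 bits

log₂(4) = 2.00000 bits

D_KL(P||U) = 2.00000 - 1.46092 = 0.53908 ≈ 0.5391 bits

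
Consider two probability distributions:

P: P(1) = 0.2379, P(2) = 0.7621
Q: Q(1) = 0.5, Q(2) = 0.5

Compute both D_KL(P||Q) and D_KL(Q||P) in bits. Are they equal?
D_KL(P||Q) = 0.2085 bits, D_KL(Q||P) = 0.2318 bits. No, they are not equal.

D_KL(P||Q) = Σ P(x) log₂(P(x)/Q(x))

Computing term by term:
  P(1)·log₂(P(1)/Q(1)) = 0.2379·log₂(0.2379/0.5) = -0.25493
  P(2)·log₂(P(2)/Q(2)) = 0.7621·log₂(0.7621/0.5) = 0.46340

D_KL(P||Q) = -0.25493 + 0.46340 = 0.20847 ≈ 0.2085 bits

D_KL(Q||P) = Σ Q(x) log₂(Q(x)/P(x))

Computing term by term:
  Q(1)·log₂(Q(1)/P(1)) = 0.5·log₂(0.5/0.2379) = 0.53579
  Q(2)·log₂(Q(2)/P(2)) = 0.5·log₂(0.5/0.7621) = -0.30403

D_KL(Q||P) = 0.53579 - 0.30403 = 0.23176 ≈ 0.2318 bits

These are NOT equal (difference: 0.0233 bits). KL divergence is asymmetric: D_KL(P||Q) ≠ D_KL(Q||P) in general.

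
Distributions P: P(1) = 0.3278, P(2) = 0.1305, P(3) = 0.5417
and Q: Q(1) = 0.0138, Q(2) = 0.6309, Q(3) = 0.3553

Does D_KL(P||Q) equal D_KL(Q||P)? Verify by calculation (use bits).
D_KL(P||Q) = 1.5310 bits, D_KL(Q||P) = 1.1550 bits. No — D_KL(P||Q) ≠ D_KL(Q||P) for this pair.

D_KL(P||Q) = Σ P(x) log₂(P(x)/Q(x))

Computing term by term:
  P(1)·log₂(P(1)/Q(1)) = 0.3278·log₂(0.3278/0.0138) = 1.49807
  P(2)·log₂(P(2)/Q(2)) = 0.1305·log₂(0.1305/0.6309) = -0.29667
  P(3)·log₂(P(3)/Q(3)) = 0.5417·log₂(0.5417/0.3553) = 0.32960

D_KL(P||Q) = 1.49807 - 0.29667 + 0.32960 = 1.53100 ≈ 1.5310 bits

D_KL(Q||P) = Σ Q(x) log₂(Q(x)/P(x))

Computing term by term:
  Q(1)·log₂(Q(1)/P(1)) = 0.0138·log₂(0.0138/0.3278) = -0.06307
  Q(2)·log₂(Q(2)/P(2)) = 0.6309·log₂(0.6309/0.1305) = 1.43426
  Q(3)·log₂(Q(3)/P(3)) = 0.3553·log₂(0.3553/0.5417) = -0.21618

D_KL(Q||P) = -0.06307 + 1.43426 - 0.21618 = 1.15501 ≈ 1.1550 bits

These are NOT equal (difference: 0.3760 bits). KL divergence is asymmetric: D_KL(P||Q) ≠ D_KL(Q||P) in general.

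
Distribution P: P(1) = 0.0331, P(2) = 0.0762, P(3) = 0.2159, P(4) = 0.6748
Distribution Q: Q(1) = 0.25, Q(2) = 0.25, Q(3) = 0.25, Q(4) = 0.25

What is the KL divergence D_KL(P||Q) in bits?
0.6938 bits

D_KL(P||Q) = Σ P(x) log₂(P(x)/Q(x))

Computing term by term:
  P(1)·log₂(P(1)/Q(1)) = 0.0331·log₂(0.0331/0.25) = -0.09655
  P(2)·log₂(P(2)/Q(2)) = 0.0762·log₂(0.0762/0.25) = -0.13061
  P(3)·log₂(P(3)/Q(3)) = 0.2159·log₂(0.2159/0.25) = -0.04568
  P(4)·log₂(P(4)/Q(4)) = 0.6748·log₂(0.6748/0.25) = 0.96667

D_KL(P||Q) = -0.09655 - 0.13061 - 0.04568 + 0.96667 = 0.69383 ≈ 0.6938 bits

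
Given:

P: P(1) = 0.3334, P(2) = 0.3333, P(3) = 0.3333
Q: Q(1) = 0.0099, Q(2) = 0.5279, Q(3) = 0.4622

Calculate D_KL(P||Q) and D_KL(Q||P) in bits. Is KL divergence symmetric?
D_KL(P||Q) = 1.3132 bits, D_KL(Q||P) = 0.5180 bits. No, KL divergence is not symmetric.

D_KL(P||Q) = Σ P(x) log₂(P(x)/Q(x))

Computing term by term:
  P(1)·log₂(P(1)/Q(1)) = 0.3334·log₂(0.3334/0.0099) = 1.69157
  P(2)·log₂(P(2)/Q(2)) = 0.3333·log₂(0.3333/0.5279) = -0.22113
  P(3)·log₂(P(3)/Q(3)) = 0.3333·log₂(0.3333/0.4622) = -0.15722

D_KL(P||Q) = 1.69157 - 0.22113 - 0.15722 = 1.31322 ≈ 1.3132 bits

D_KL(Q||P) = Σ Q(x) log₂(Q(x)/P(x))

Computing term by term:
  Q(1)·log₂(Q(1)/P(1)) = 0.0099·log₂(0.0099/0.3334) = -0.05023
  Q(2)·log₂(Q(2)/P(2)) = 0.5279·log₂(0.5279/0.3333) = 0.35023
  Q(3)·log₂(Q(3)/P(3)) = 0.4622·log₂(0.4622/0.3333) = 0.21802

D_KL(Q||P) = -0.05023 + 0.35023 + 0.21802 = 0.51802 ≈ 0.5180 bits

These are NOT equal (difference: 0.7952 bits). KL divergence is asymmetric: D_KL(P||Q) ≠ D_KL(Q||P) in general.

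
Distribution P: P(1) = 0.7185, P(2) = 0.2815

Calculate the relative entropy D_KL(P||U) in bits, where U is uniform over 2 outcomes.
0.1425 bits

U(i) = 1/2 for all i

D_KL(P||U) = Σ P(x) log₂(P(x) / (1/2))
           = Σ P(x) log₂(P(x)) + log₂(2)
           = log₂(2) - H(P)

H(P) = -Σ P(x) log₂(P(x)):
  -P(1)·log₂(P(1)) = -(0.7185)·log₂(0.7185) = 0.34268
  -P(2)·log₂(P(2)) = -(0.2815)·log₂(0.2815) = 0.51481
H(P) = 0.34268 + 0.51481 = 0.85749 bits

log₂(2) = 1.00000 bits

D_KL(P||U) = 1.00000 - 0.85749 = 0.14251 ≈ 0.1425 bits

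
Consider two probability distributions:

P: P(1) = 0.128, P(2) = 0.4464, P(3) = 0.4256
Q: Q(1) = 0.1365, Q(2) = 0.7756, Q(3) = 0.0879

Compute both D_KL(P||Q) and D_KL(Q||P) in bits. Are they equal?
D_KL(P||Q) = 0.6008 bits, D_KL(Q||P) = 0.4308 bits. No, they are not equal.

D_KL(P||Q) = Σ P(x) log₂(P(x)/Q(x))

Computing term by term:
  P(1)·log₂(P(1)/Q(1)) = 0.128·log₂(0.128/0.1365) = -0.01187
  P(2)·log₂(P(2)/Q(2)) = 0.4464·log₂(0.4464/0.7756) = -0.35577
  P(3)·log₂(P(3)/Q(3)) = 0.4256·log₂(0.4256/0.0879) = 0.96848

D_KL(P||Q) = -0.01187 - 0.35577 + 0.96848 = 0.60084 ≈ 0.6008 bits

D_KL(Q||P) = Σ Q(x) log₂(Q(x)/P(x))

Computing term by term:
  Q(1)·log₂(Q(1)/P(1)) = 0.1365·log₂(0.1365/0.128) = 0.01266
  Q(2)·log₂(Q(2)/P(2)) = 0.7756·log₂(0.7756/0.4464) = 0.61813
  Q(3)·log₂(Q(3)/P(3)) = 0.0879·log₂(0.0879/0.4256) = -0.20002

D_KL(Q||P) = 0.01266 + 0.61813 - 0.20002 = 0.43077 ≈ 0.4308 bits

These are NOT equal (difference: 0.1700 bits). KL divergence is asymmetric: D_KL(P||Q) ≠ D_KL(Q||P) in general.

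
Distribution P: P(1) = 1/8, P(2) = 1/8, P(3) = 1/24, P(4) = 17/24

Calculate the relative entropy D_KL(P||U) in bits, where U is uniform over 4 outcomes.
0.7066 bits

U(i) = 1/4 for all i

D_KL(P||U) = Σ P(x) log₂(P(x) / (1/4))
           = Σ P(x) log₂(P(x)) + log₂(4)
           = log₂(4) - H(P)

H(P) = -Σ P(x) log₂(P(x)):
  -P(1)·log₂(P(1)) = -(1/8)·log₂(1/8) = 0.37500
  -P(2)·log₂(P(2)) = -(1/8)·log₂(1/8) = 0.37500
  -P(3)·log₂(P(3)) = -(1/24)·log₂(1/24) = 0.19104
  -P(4)·log₂(P(4)) = -(17/24)·log₂(17/24) = 0.35240
H(P) = 0.37500 + 0.37500 + 0.19104 + 0.35240 = 1.29344 bits

log₂(4) = 2.00000 bits

D_KL(P||U) = 2.00000 - 1.29344 = 0.70656 ≈ 0.7066 bits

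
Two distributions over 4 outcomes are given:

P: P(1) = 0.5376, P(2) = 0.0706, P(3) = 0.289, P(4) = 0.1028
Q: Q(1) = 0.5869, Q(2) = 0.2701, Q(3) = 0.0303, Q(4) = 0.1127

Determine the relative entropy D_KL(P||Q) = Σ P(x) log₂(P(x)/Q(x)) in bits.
0.7220 bits

D_KL(P||Q) = Σ P(x) log₂(P(x)/Q(x))

Computing term by term:
  P(1)·log₂(P(1)/Q(1)) = 0.5376·log₂(0.5376/0.5869) = -0.06805
  P(2)·log₂(P(2)/Q(2)) = 0.0706·log₂(0.0706/0.2701) = -0.13666
  P(3)·log₂(P(3)/Q(3)) = 0.289·log₂(0.289/0.0303) = 0.94031
  P(4)·log₂(P(4)/Q(4)) = 0.1028·log₂(0.1028/0.1127) = -0.01364

D_KL(P||Q) = -0.06805 - 0.13666 + 0.94031 - 0.01364 = 0.72196 ≈ 0.7220 bits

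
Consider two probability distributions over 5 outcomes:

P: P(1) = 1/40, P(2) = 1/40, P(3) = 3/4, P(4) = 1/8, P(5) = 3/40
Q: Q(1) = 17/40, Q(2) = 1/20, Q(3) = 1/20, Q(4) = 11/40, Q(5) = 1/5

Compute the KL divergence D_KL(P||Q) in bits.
2.5547 bits

D_KL(P||Q) = Σ P(x) log₂(P(x)/Q(x))

Computing term by term:
  P(1)·log₂(P(1)/Q(1)) = (1/40)·log₂((1/40)/(17/40)) = -0.10219
  P(2)·log₂(P(2)/Q(2)) = (1/40)·log₂((1/40)/(1/20)) = -0.02500
  P(3)·log₂(P(3)/Q(3)) = (3/4)·log₂((3/4)/(1/20)) = 2.93017
  P(4)·log₂(P(4)/Q(4)) = (1/8)·log₂((1/8)/(11/40)) = -0.14219
  P(5)·log₂(P(5)/Q(5)) = (3/40)·log₂((3/40)/(1/5)) = -0.10613

D_KL(P||Q) = -0.10219 - 0.02500 + 2.93017 - 0.14219 - 0.10613 = 2.55466 ≈ 2.5547 bits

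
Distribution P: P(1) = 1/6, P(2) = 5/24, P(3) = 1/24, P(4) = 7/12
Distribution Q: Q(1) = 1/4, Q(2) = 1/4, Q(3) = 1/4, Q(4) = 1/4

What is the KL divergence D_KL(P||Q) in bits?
0.4531 bits

D_KL(P||Q) = Σ P(x) log₂(P(x)/Q(x))

Computing term by term:
  P(1)·log₂(P(1)/Q(1)) = (1/6)·log₂((1/6)/(1/4)) = -0.09749
  P(2)·log₂(P(2)/Q(2)) = (5/24)·log₂((5/24)/(1/4)) = -0.05480
  P(3)·log₂(P(3)/Q(3)) = (1/24)·log₂((1/24)/(1/4)) = -0.10771
  P(4)·log₂(P(4)/Q(4)) = (7/12)·log₂((7/12)/(1/4)) = 0.71306

D_KL(P||Q) = -0.09749 - 0.05480 - 0.10771 + 0.71306 = 0.45306 ≈ 0.4531 bits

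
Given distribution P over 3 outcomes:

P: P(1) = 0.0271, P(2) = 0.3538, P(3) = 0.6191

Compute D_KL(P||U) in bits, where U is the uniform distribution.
0.4853 bits

U(i) = 1/3 for all i

D_KL(P||U) = Σ P(x) log₂(P(x) / (1/3))
           = Σ P(x) log₂(P(x)) + log₂(3)
           = log₂(3) - H(P)

H(P) = -Σ P(x) log₂(P(x)):
  -P(1)·log₂(P(1)) = -(0.0271)·log₂(0.0271) = 0.14107
  -P(2)·log₂(P(2)) = -(0.3538)·log₂(0.3538) = 0.53034
  -P(3)·log₂(P(3)) = -(0.6191)·log₂(0.6191) = 0.42827
H(P) = 0.14107 + 0.53034 + 0.42827 = 1.09968 bits

log₂(3) = 1.58496 bits

D_KL(P||U) = 1.58496 - 1.09968 = 0.48528 ≈ 0.4853 bits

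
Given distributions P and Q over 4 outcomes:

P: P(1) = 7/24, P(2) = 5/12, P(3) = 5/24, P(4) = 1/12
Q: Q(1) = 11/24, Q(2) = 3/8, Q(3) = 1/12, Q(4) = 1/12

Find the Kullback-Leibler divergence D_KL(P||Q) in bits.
0.1485 bits

D_KL(P||Q) = Σ P(x) log₂(P(x)/Q(x))

Computing term by term:
  P(1)·log₂(P(1)/Q(1)) = (7/24)·log₂((7/24)/(11/24)) = -0.19019
  P(2)·log₂(P(2)/Q(2)) = (5/12)·log₂((5/12)/(3/8)) = 0.06333
  P(3)·log₂(P(3)/Q(3)) = (5/24)·log₂((5/24)/(1/12)) = 0.27540
  P(4)·log₂(P(4)/Q(4)) = (1/12)·log₂((1/12)/(1/12)) = 0.00000

D_KL(P||Q) = -0.19019 + 0.06333 + 0.27540 + 0.00000 = 0.14854 ≈ 0.1485 bits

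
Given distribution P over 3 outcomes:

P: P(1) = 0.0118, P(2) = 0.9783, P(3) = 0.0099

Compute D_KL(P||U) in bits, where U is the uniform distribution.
1.4125 bits

U(i) = 1/3 for all i

D_KL(P||U) = Σ P(x) log₂(P(x) / (1/3))
           = Σ P(x) log₂(P(x)) + log₂(3)
           = log₂(3) - H(P)

H(P) = -Σ P(x) log₂(P(x)):
  -P(1)·log₂(P(1)) = -(0.0118)·log₂(0.0118) = 0.07558
  -P(2)·log₂(P(2)) = -(0.9783)·log₂(0.9783) = 0.03096
  -P(3)·log₂(P(3)) = -(0.0099)·log₂(0.0099) = 0.06592
H(P) = 0.07558 + 0.03096 + 0.06592 = 0.17246 bits

log₂(3) = 1.58496 bits

D_KL(P||U) = 1.58496 - 0.17246 = 1.41250 ≈ 1.4125 bits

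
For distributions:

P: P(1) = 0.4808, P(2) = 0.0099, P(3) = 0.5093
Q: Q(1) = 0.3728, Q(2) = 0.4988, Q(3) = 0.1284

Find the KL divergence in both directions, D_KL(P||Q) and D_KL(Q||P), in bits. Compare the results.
D_KL(P||Q) = 1.1329 bits, D_KL(Q||P) = 2.4286 bits. D_KL(Q||P) is larger than D_KL(P||Q) by 1.2957 bits; the two directions differ.

D_KL(P||Q) = Σ P(x) log₂(P(x)/Q(x))

Computing term by term:
  P(1)·log₂(P(1)/Q(1)) = 0.4808·log₂(0.4808/0.3728) = 0.17647
  P(2)·log₂(P(2)/Q(2)) = 0.0099·log₂(0.0099/0.4988) = -0.05598
  P(3)·log₂(P(3)/Q(3)) = 0.5093·log₂(0.5093/0.1284) = 1.01242

D_KL(P||Q) = 0.17647 - 0.05598 + 1.01242 = 1.13291 ≈ 1.1329 bits

D_KL(Q||P) = Σ Q(x) log₂(Q(x)/P(x))

Computing term by term:
  Q(1)·log₂(Q(1)/P(1)) = 0.3728·log₂(0.3728/0.4808) = -0.13683
  Q(2)·log₂(Q(2)/P(2)) = 0.4988·log₂(0.4988/0.0099) = 2.82066
  Q(3)·log₂(Q(3)/P(3)) = 0.1284·log₂(0.1284/0.5093) = -0.25524

D_KL(Q||P) = -0.13683 + 2.82066 - 0.25524 = 2.42859 ≈ 2.4286 bits

These are NOT equal (difference: 1.2957 bits). KL divergence is asymmetric: D_KL(P||Q) ≠ D_KL(Q||P) in general.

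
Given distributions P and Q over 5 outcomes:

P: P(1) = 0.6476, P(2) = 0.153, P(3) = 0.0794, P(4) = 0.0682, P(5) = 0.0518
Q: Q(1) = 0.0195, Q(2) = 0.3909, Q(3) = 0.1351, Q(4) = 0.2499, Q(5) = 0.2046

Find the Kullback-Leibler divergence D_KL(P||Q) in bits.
2.7743 bits

D_KL(P||Q) = Σ P(x) log₂(P(x)/Q(x))

Computing term by term:
  P(1)·log₂(P(1)/Q(1)) = 0.6476·log₂(0.6476/0.0195) = 3.27268
  P(2)·log₂(P(2)/Q(2)) = 0.153·log₂(0.153/0.3909) = -0.20705
  P(3)·log₂(P(3)/Q(3)) = 0.0794·log₂(0.0794/0.1351) = -0.06089
  P(4)·log₂(P(4)/Q(4)) = 0.0682·log₂(0.0682/0.2499) = -0.12777
  P(5)·log₂(P(5)/Q(5)) = 0.0518·log₂(0.0518/0.2046) = -0.10266

D_KL(P||Q) = 3.27268 - 0.20705 - 0.06089 - 0.12777 - 0.10266 = 2.77431 ≈ 2.7743 bits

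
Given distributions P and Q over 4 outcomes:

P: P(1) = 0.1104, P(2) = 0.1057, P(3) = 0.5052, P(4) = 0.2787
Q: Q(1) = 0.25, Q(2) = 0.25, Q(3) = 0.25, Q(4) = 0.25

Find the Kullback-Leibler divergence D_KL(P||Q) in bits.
0.2950 bits

D_KL(P||Q) = Σ P(x) log₂(P(x)/Q(x))

Computing term by term:
  P(1)·log₂(P(1)/Q(1)) = 0.1104·log₂(0.1104/0.25) = -0.13018
  P(2)·log₂(P(2)/Q(2)) = 0.1057·log₂(0.1057/0.25) = -0.13127
  P(3)·log₂(P(3)/Q(3)) = 0.5052·log₂(0.5052/0.25) = 0.51274
  P(4)·log₂(P(4)/Q(4)) = 0.2787·log₂(0.2787/0.25) = 0.04370

D_KL(P||Q) = -0.13018 - 0.13127 + 0.51274 + 0.04370 = 0.29499 ≈ 0.2950 bits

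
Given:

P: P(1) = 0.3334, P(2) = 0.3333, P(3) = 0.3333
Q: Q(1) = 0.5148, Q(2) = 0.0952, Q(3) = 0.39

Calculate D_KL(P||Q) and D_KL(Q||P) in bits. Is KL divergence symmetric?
D_KL(P||Q) = 0.3180 bits, D_KL(Q||P) = 0.2389 bits. No, KL divergence is not symmetric.

D_KL(P||Q) = Σ P(x) log₂(P(x)/Q(x))

Computing term by term:
  P(1)·log₂(P(1)/Q(1)) = 0.3334·log₂(0.3334/0.5148) = -0.20896
  P(2)·log₂(P(2)/Q(2)) = 0.3333·log₂(0.3333/0.0952) = 0.60254
  P(3)·log₂(P(3)/Q(3)) = 0.3333·log₂(0.3333/0.39) = -0.07554

D_KL(P||Q) = -0.20896 + 0.60254 - 0.07554 = 0.31804 ≈ 0.3180 bits

D_KL(Q||P) = Σ Q(x) log₂(Q(x)/P(x))

Computing term by term:
  Q(1)·log₂(Q(1)/P(1)) = 0.5148·log₂(0.5148/0.3334) = 0.32265
  Q(2)·log₂(Q(2)/P(2)) = 0.0952·log₂(0.0952/0.3333) = -0.17210
  Q(3)·log₂(Q(3)/P(3)) = 0.39·log₂(0.39/0.3333) = 0.08839

D_KL(Q||P) = 0.32265 - 0.17210 + 0.08839 = 0.23894 ≈ 0.2389 bits

These are NOT equal (difference: 0.0791 bits). KL divergence is asymmetric: D_KL(P||Q) ≠ D_KL(Q||P) in general.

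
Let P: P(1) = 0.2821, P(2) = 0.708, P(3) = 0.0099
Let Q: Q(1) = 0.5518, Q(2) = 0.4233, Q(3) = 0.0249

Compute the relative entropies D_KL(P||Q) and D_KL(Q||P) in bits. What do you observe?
D_KL(P||Q) = 0.2392 bits, D_KL(Q||P) = 0.2531 bits. The two directions give different values (D_KL(Q||P) exceeds D_KL(P||Q) by 0.0139 bits): KL divergence is asymmetric.

D_KL(P||Q) = Σ P(x) log₂(P(x)/Q(x))

Computing term by term:
  P(1)·log₂(P(1)/Q(1)) = 0.2821·log₂(0.2821/0.5518) = -0.27306
  P(2)·log₂(P(2)/Q(2)) = 0.708·log₂(0.708/0.4233) = 0.52538
  P(3)·log₂(P(3)/Q(3)) = 0.0099·log₂(0.0099/0.0249) = -0.01317

D_KL(P||Q) = -0.27306 + 0.52538 - 0.01317 = 0.23915 ≈ 0.2392 bits

D_KL(Q||P) = Σ Q(x) log₂(Q(x)/P(x))

Computing term by term:
  Q(1)·log₂(Q(1)/P(1)) = 0.5518·log₂(0.5518/0.2821) = 0.53411
  Q(2)·log₂(Q(2)/P(2)) = 0.4233·log₂(0.4233/0.708) = -0.31412
  Q(3)·log₂(Q(3)/P(3)) = 0.0249·log₂(0.0249/0.0099) = 0.03313

D_KL(Q||P) = 0.53411 - 0.31412 + 0.03313 = 0.25312 ≈ 0.2531 bits

These are NOT equal (difference: 0.0139 bits). KL divergence is asymmetric: D_KL(P||Q) ≠ D_KL(Q||P) in general.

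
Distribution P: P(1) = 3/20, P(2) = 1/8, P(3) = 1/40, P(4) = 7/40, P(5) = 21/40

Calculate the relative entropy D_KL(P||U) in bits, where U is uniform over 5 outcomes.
0.4752 bits

U(i) = 1/5 for all i

D_KL(P||U) = Σ P(x) log₂(P(x) / (1/5))
           = Σ P(x) log₂(P(x)) + log₂(5)
           = log₂(5) - H(P)

H(P) = -Σ P(x) log₂(P(x)):
  -P(1)·log₂(P(1)) = -(3/20)·log₂(3/20) = 0.41054
  -P(2)·log₂(P(2)) = -(1/8)·log₂(1/8) = 0.37500
  -P(3)·log₂(P(3)) = -(1/40)·log₂(1/40) = 0.13305
  -P(4)·log₂(P(4)) = -(7/40)·log₂(7/40) = 0.44005
  -P(5)·log₂(P(5)) = -(21/40)·log₂(21/40) = 0.48805
H(P) = 0.41054 + 0.37500 + 0.13305 + 0.44005 + 0.48805 = 1.84669 bits

log₂(5) = 2.32193 bits

D_KL(P||U) = 2.32193 - 1.84669 = 0.47524 ≈ 0.4752 bits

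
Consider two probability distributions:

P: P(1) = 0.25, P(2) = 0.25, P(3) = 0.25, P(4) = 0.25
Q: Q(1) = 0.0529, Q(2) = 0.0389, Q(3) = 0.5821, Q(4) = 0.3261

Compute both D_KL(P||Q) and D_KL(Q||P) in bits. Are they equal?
D_KL(P||Q) = 0.8305 bits, D_KL(Q||P) = 0.6119 bits. No, they are not equal.

D_KL(P||Q) = Σ P(x) log₂(P(x)/Q(x))

Computing term by term:
  P(1)·log₂(P(1)/Q(1)) = 0.25·log₂(0.25/0.0529) = 0.56015
  P(2)·log₂(P(2)/Q(2)) = 0.25·log₂(0.25/0.0389) = 0.67102
  P(3)·log₂(P(3)/Q(3)) = 0.25·log₂(0.25/0.5821) = -0.30483
  P(4)·log₂(P(4)/Q(4)) = 0.25·log₂(0.25/0.3261) = -0.09585

D_KL(P||Q) = 0.56015 + 0.67102 - 0.30483 - 0.09585 = 0.83049 ≈ 0.8305 bits

D_KL(Q||P) = Σ Q(x) log₂(Q(x)/P(x))

Computing term by term:
  Q(1)·log₂(Q(1)/P(1)) = 0.0529·log₂(0.0529/0.25) = -0.11853
  Q(2)·log₂(Q(2)/P(2)) = 0.0389·log₂(0.0389/0.25) = -0.10441
  Q(3)·log₂(Q(3)/P(3)) = 0.5821·log₂(0.5821/0.25) = 0.70978
  Q(4)·log₂(Q(4)/P(4)) = 0.3261·log₂(0.3261/0.25) = 0.12502

D_KL(Q||P) = -0.11853 - 0.10441 + 0.70978 + 0.12502 = 0.61186 ≈ 0.6119 bits

These are NOT equal (difference: 0.2186 bits). KL divergence is asymmetric: D_KL(P||Q) ≠ D_KL(Q||P) in general.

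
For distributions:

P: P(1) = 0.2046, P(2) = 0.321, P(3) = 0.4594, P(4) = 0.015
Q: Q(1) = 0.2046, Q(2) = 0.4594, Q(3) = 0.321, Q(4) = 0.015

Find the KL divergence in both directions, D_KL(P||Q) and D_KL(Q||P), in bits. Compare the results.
D_KL(P||Q) = 0.0716 bits, D_KL(Q||P) = 0.0716 bits. The two directions give exactly the same value for this pair.

D_KL(P||Q) = Σ P(x) log₂(P(x)/Q(x))

Computing term by term:
  P(1)·log₂(P(1)/Q(1)) = 0.2046·log₂(0.2046/0.2046) = 0.00000
  P(2)·log₂(P(2)/Q(2)) = 0.321·log₂(0.321/0.4594) = -0.16601
  P(3)·log₂(P(3)/Q(3)) = 0.4594·log₂(0.4594/0.321) = 0.23759
  P(4)·log₂(P(4)/Q(4)) = 0.015·log₂(0.015/0.015) = 0.00000

D_KL(P||Q) = 0.00000 - 0.16601 + 0.23759 + 0.00000 = 0.07158 ≈ 0.0716 bits

D_KL(Q||P) = Σ Q(x) log₂(Q(x)/P(x))

Computing term by term:
  Q(1)·log₂(Q(1)/P(1)) = 0.2046·log₂(0.2046/0.2046) = 0.00000
  Q(2)·log₂(Q(2)/P(2)) = 0.4594·log₂(0.4594/0.321) = 0.23759
  Q(3)·log₂(Q(3)/P(3)) = 0.321·log₂(0.321/0.4594) = -0.16601
  Q(4)·log₂(Q(4)/P(4)) = 0.015·log₂(0.015/0.015) = 0.00000

D_KL(Q||P) = 0.00000 + 0.23759 - 0.16601 + 0.00000 = 0.07158 ≈ 0.0716 bits

These ARE equal here. Q is P with outcomes relabeled (Q(2) = P(3), Q(3) = P(2)) by a relabeling that is its own inverse, so the two sums contain exactly the same terms in a different order. This is a special case — KL divergence is not symmetric in general: D_KL(P||Q) ≠ D_KL(Q||P) for most P, Q.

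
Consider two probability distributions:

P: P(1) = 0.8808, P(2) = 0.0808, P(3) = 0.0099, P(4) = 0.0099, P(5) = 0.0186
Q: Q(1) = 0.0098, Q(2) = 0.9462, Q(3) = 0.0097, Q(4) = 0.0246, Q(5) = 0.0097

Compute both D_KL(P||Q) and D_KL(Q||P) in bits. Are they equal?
D_KL(P||Q) = 5.4342 bits, D_KL(Q||P) = 3.3180 bits. No, they are not equal.

D_KL(P||Q) = Σ P(x) log₂(P(x)/Q(x))

Computing term by term:
  P(1)·log₂(P(1)/Q(1)) = 0.8808·log₂(0.8808/0.0098) = 5.71629
  P(2)·log₂(P(2)/Q(2)) = 0.0808·log₂(0.0808/0.9462) = -0.28682
  P(3)·log₂(P(3)/Q(3)) = 0.0099·log₂(0.0099/0.0097) = 0.00029
  P(4)·log₂(P(4)/Q(4)) = 0.0099·log₂(0.0099/0.0246) = -0.01300
  P(5)·log₂(P(5)/Q(5)) = 0.0186·log₂(0.0186/0.0097) = 0.01747

D_KL(P||Q) = 5.71629 - 0.28682 + 0.00029 - 0.01300 + 0.01747 = 5.43423 ≈ 5.4342 bits

D_KL(Q||P) = Σ Q(x) log₂(Q(x)/P(x))

Computing term by term:
  Q(1)·log₂(Q(1)/P(1)) = 0.0098·log₂(0.0098/0.8808) = -0.06360
  Q(2)·log₂(Q(2)/P(2)) = 0.9462·log₂(0.9462/0.0808) = 3.35874
  Q(3)·log₂(Q(3)/P(3)) = 0.0097·log₂(0.0097/0.0099) = -0.00029
  Q(4)·log₂(Q(4)/P(4)) = 0.0246·log₂(0.0246/0.0099) = 0.03230
  Q(5)·log₂(Q(5)/P(5)) = 0.0097·log₂(0.0097/0.0186) = -0.00911

D_KL(Q||P) = -0.06360 + 3.35874 - 0.00029 + 0.03230 - 0.00911 = 3.31804 ≈ 3.3180 bits

These are NOT equal (difference: 2.1162 bits). KL divergence is asymmetric: D_KL(P||Q) ≠ D_KL(Q||P) in general.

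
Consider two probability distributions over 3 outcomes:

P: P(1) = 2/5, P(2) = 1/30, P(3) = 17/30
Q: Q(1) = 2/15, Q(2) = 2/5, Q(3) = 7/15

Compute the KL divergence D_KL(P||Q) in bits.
0.6732 bits

D_KL(P||Q) = Σ P(x) log₂(P(x)/Q(x))

Computing term by term:
  P(1)·log₂(P(1)/Q(1)) = (2/5)·log₂((2/5)/(2/15)) = 0.63399
  P(2)·log₂(P(2)/Q(2)) = (1/30)·log₂((1/30)/(2/5)) = -0.11950
  P(3)·log₂(P(3)/Q(3)) = (17/30)·log₂((17/30)/(7/15)) = 0.15873

D_KL(P||Q) = 0.63399 - 0.11950 + 0.15873 = 0.67322 ≈ 0.6732 bits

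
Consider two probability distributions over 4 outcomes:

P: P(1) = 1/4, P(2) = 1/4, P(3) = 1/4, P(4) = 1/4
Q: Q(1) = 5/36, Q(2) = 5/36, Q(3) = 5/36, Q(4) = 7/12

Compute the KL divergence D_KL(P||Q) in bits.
0.3304 bits

D_KL(P||Q) = Σ P(x) log₂(P(x)/Q(x))

Computing term by term:
  P(1)·log₂(P(1)/Q(1)) = (1/4)·log₂((1/4)/(5/36)) = 0.21200
  P(2)·log₂(P(2)/Q(2)) = (1/4)·log₂((1/4)/(5/36)) = 0.21200
  P(3)·log₂(P(3)/Q(3)) = (1/4)·log₂((1/4)/(5/36)) = 0.21200
  P(4)·log₂(P(4)/Q(4)) = (1/4)·log₂((1/4)/(7/12)) = -0.30560

D_KL(P||Q) = 0.21200 + 0.21200 + 0.21200 - 0.30560 = 0.33040 ≈ 0.3304 bits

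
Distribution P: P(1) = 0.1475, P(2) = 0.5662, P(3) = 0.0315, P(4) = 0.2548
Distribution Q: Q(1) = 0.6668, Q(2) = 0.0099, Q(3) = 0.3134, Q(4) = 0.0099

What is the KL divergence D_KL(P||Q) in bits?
4.0738 bits

D_KL(P||Q) = Σ P(x) log₂(P(x)/Q(x))

Computing term by term:
  P(1)·log₂(P(1)/Q(1)) = 0.1475·log₂(0.1475/0.6668) = -0.32104
  P(2)·log₂(P(2)/Q(2)) = 0.5662·log₂(0.5662/0.0099) = 3.30533
  P(3)·log₂(P(3)/Q(3)) = 0.0315·log₂(0.0315/0.3134) = -0.10441
  P(4)·log₂(P(4)/Q(4)) = 0.2548·log₂(0.2548/0.0099) = 1.19394

D_KL(P||Q) = -0.32104 + 3.30533 - 0.10441 + 1.19394 = 4.07382 ≈ 4.0738 bits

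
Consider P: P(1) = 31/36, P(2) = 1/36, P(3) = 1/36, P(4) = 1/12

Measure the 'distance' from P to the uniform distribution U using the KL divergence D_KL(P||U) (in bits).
1.2283 bits

U(i) = 1/4 for all i

D_KL(P||U) = Σ P(x) log₂(P(x) / (1/4))
           = Σ P(x) log₂(P(x)) + log₂(4)
           = log₂(4) - H(P)

H(P) = -Σ P(x) log₂(P(x)):
  -P(1)·log₂(P(1)) = -(31/36)·log₂(31/36) = 0.18577
  -P(2)·log₂(P(2)) = -(1/36)·log₂(1/36) = 0.14361
  -P(3)·log₂(P(3)) = -(1/36)·log₂(1/36) = 0.14361
  -P(4)·log₂(P(4)) = -(1/12)·log₂(1/12) = 0.29875
H(P) = 0.18577 + 0.14361 + 0.14361 + 0.29875 = 0.77174 bits

log₂(4) = 2.00000 bits

D_KL(P||U) = 2.00000 - 0.77174 = 1.22826 ≈ 1.2283 bits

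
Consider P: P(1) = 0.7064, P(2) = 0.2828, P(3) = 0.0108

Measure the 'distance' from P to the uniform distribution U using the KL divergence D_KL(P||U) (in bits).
0.6449 bits

U(i) = 1/3 for all i

D_KL(P||U) = Σ P(x) log₂(P(x) / (1/3))
           = Σ P(x) log₂(P(x)) + log₂(3)
           = log₂(3) - H(P)

H(P) = -Σ P(x) log₂(P(x)):
  -P(1)·log₂(P(1)) = -(0.7064)·log₂(0.7064) = 0.35422
  -P(2)·log₂(P(2)) = -(0.2828)·log₂(0.2828) = 0.51530
  -P(3)·log₂(P(3)) = -(0.0108)·log₂(0.0108) = 0.07055
H(P) = 0.35422 + 0.51530 + 0.07055 = 0.94007 bits

log₂(3) = 1.58496 bits

D_KL(P||U) = 1.58496 - 0.94007 = 0.64489 ≈ 0.6449 bits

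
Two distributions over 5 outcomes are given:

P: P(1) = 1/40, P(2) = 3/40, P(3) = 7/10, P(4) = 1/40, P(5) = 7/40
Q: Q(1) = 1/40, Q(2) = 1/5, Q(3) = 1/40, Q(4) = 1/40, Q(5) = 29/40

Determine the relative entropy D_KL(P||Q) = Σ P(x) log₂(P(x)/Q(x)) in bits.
2.9002 bits

D_KL(P||Q) = Σ P(x) log₂(P(x)/Q(x))

Computing term by term:
  P(1)·log₂(P(1)/Q(1)) = (1/40)·log₂((1/40)/(1/40)) = 0.00000
  P(2)·log₂(P(2)/Q(2)) = (3/40)·log₂((3/40)/(1/5)) = -0.10613
  P(3)·log₂(P(3)/Q(3)) = (7/10)·log₂((7/10)/(1/40)) = 3.36515
  P(4)·log₂(P(4)/Q(4)) = (1/40)·log₂((1/40)/(1/40)) = 0.00000
  P(5)·log₂(P(5)/Q(5)) = (7/40)·log₂((7/40)/(29/40)) = -0.35886

D_KL(P||Q) = 0.00000 - 0.10613 + 3.36515 + 0.00000 - 0.35886 = 2.90016 ≈ 2.9002 bits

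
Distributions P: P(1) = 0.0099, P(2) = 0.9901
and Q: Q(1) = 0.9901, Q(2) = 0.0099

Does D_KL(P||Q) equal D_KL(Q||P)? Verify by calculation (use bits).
D_KL(P||Q) = 6.5125 bits, D_KL(Q||P) = 6.5125 bits. Yes — for this pair D_KL(P||Q) = D_KL(Q||P).

D_KL(P||Q) = Σ P(x) log₂(P(x)/Q(x))

Computing term by term:
  P(1)·log₂(P(1)/Q(1)) = 0.0099·log₂(0.0099/0.9901) = -0.06578
  P(2)·log₂(P(2)/Q(2)) = 0.9901·log₂(0.9901/0.0099) = 6.57823

D_KL(P||Q) = -0.06578 + 6.57823 = 6.51245 ≈ 6.5125 bits

D_KL(Q||P) = Σ Q(x) log₂(Q(x)/P(x))

Computing term by term:
  Q(1)·log₂(Q(1)/P(1)) = 0.9901·log₂(0.9901/0.0099) = 6.57823
  Q(2)·log₂(Q(2)/P(2)) = 0.0099·log₂(0.0099/0.9901) = -0.06578

D_KL(Q||P) = 6.57823 - 0.06578 = 6.51245 ≈ 6.5125 bits

These ARE equal here. Q is P with outcomes relabeled (Q(1) = P(2), Q(2) = P(1)) by a relabeling that is its own inverse, so the two sums contain exactly the same terms in a different order. This is a special case — KL divergence is not symmetric in general: D_KL(P||Q) ≠ D_KL(Q||P) for most P, Q.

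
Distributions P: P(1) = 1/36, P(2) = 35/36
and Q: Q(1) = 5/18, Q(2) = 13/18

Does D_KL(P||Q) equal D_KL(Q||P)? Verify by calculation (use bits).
D_KL(P||Q) = 0.3247 bits, D_KL(Q||P) = 0.6130 bits. No — D_KL(P||Q) ≠ D_KL(Q||P) for this pair.

D_KL(P||Q) = Σ P(x) log₂(P(x)/Q(x))

Computing term by term:
  P(1)·log₂(P(1)/Q(1)) = (1/36)·log₂((1/36)/(5/18)) = -0.09228
  P(2)·log₂(P(2)/Q(2)) = (35/36)·log₂((35/36)/(13/18)) = 0.41693

D_KL(P||Q) = -0.09228 + 0.41693 = 0.32465 ≈ 0.3247 bits

D_KL(Q||P) = Σ Q(x) log₂(Q(x)/P(x))

Computing term by term:
  Q(1)·log₂(Q(1)/P(1)) = (5/18)·log₂((5/18)/(1/36)) = 0.92276
  Q(2)·log₂(Q(2)/P(2)) = (13/18)·log₂((13/18)/(35/36)) = -0.30972

D_KL(Q||P) = 0.92276 - 0.30972 = 0.61304 ≈ 0.6130 bits

These are NOT equal (difference: 0.2883 bits). KL divergence is asymmetric: D_KL(P||Q) ≠ D_KL(Q||P) in general.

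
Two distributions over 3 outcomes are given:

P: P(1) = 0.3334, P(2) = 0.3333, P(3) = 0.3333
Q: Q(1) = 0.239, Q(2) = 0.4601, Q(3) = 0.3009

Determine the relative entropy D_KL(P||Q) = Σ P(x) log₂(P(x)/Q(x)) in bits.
0.0543 bits

D_KL(P||Q) = Σ P(x) log₂(P(x)/Q(x))

Computing term by term:
  P(1)·log₂(P(1)/Q(1)) = 0.3334·log₂(0.3334/0.239) = 0.16011
  P(2)·log₂(P(2)/Q(2)) = 0.3333·log₂(0.3333/0.4601) = -0.15503
  P(3)·log₂(P(3)/Q(3)) = 0.3333·log₂(0.3333/0.3009) = 0.04917

D_KL(P||Q) = 0.16011 - 0.15503 + 0.04917 = 0.05425 ≈ 0.0543 bits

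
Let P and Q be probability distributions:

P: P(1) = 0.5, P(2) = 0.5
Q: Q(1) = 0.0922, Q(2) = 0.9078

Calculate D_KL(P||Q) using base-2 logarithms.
0.7893 bits

D_KL(P||Q) = Σ P(x) log₂(P(x)/Q(x))

Computing term by term:
  P(1)·log₂(P(1)/Q(1)) = 0.5·log₂(0.5/0.0922) = 1.21954
  P(2)·log₂(P(2)/Q(2)) = 0.5·log₂(0.5/0.9078) = -0.43022

D_KL(P||Q) = 1.21954 - 0.43022 = 0.78932 ≈ 0.7893 bits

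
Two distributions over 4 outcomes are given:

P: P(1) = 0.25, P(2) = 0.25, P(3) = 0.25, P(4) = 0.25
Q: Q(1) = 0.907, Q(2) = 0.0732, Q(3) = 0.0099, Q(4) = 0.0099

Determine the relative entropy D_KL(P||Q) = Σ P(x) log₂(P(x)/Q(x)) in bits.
2.3074 bits

D_KL(P||Q) = Σ P(x) log₂(P(x)/Q(x))

Computing term by term:
  P(1)·log₂(P(1)/Q(1)) = 0.25·log₂(0.25/0.907) = -0.46479
  P(2)·log₂(P(2)/Q(2)) = 0.25·log₂(0.25/0.0732) = 0.44300
  P(3)·log₂(P(3)/Q(3)) = 0.25·log₂(0.25/0.0099) = 1.16459
  P(4)·log₂(P(4)/Q(4)) = 0.25·log₂(0.25/0.0099) = 1.16459

D_KL(P||Q) = -0.46479 + 0.44300 + 1.16459 + 1.16459 = 2.30739 ≈ 2.3074 bits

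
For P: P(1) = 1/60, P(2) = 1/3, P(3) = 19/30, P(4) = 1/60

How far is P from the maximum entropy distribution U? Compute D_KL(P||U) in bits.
0.8574 bits

U(i) = 1/4 for all i

D_KL(P||U) = Σ P(x) log₂(P(x) / (1/4))
           = Σ P(x) log₂(P(x)) + log₂(4)
           = log₂(4) - H(P)

H(P) = -Σ P(x) log₂(P(x)):
  -P(1)·log₂(P(1)) = -(1/60)·log₂(1/60) = 0.09845
  -P(2)·log₂(P(2)) = -(1/3)·log₂(1/3) = 0.52832
  -P(3)·log₂(P(3)) = -(19/30)·log₂(19/30) = 0.41734
  -P(4)·log₂(P(4)) = -(1/60)·log₂(1/60) = 0.09845
H(P) = 0.09845 + 0.52832 + 0.41734 + 0.09845 = 1.14256 bits

log₂(4) = 2.00000 bits

D_KL(P||U) = 2.00000 - 1.14256 = 0.85744 ≈ 0.8574 bits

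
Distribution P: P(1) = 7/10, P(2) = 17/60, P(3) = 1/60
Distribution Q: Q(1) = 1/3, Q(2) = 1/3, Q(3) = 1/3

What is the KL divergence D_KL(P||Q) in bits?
0.6108 bits

D_KL(P||Q) = Σ P(x) log₂(P(x)/Q(x))

Computing term by term:
  P(1)·log₂(P(1)/Q(1)) = (7/10)·log₂((7/10)/(1/3)) = 0.74927
  P(2)·log₂(P(2)/Q(2)) = (17/60)·log₂((17/60)/(1/3)) = -0.06643
  P(3)·log₂(P(3)/Q(3)) = (1/60)·log₂((1/60)/(1/3)) = -0.07203

D_KL(P||Q) = 0.74927 - 0.06643 - 0.07203 = 0.61081 ≈ 0.6108 bits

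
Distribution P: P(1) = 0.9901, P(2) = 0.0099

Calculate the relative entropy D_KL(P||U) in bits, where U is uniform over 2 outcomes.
0.9199 bits

U(i) = 1/2 for all i

D_KL(P||U) = Σ P(x) log₂(P(x) / (1/2))
           = Σ P(x) log₂(P(x)) + log₂(2)
           = log₂(2) - H(P)

H(P) = -Σ P(x) log₂(P(x)):
  -P(1)·log₂(P(1)) = -(0.9901)·log₂(0.9901) = 0.01421
  -P(2)·log₂(P(2)) = -(0.0099)·log₂(0.0099) = 0.06592
H(P) = 0.01421 + 0.06592 = 0.08013 bits

log₂(2) = 1.00000 bits

D_KL(P||U) = 1.00000 - 0.08013 = 0.91987 ≈ 0.9199 bits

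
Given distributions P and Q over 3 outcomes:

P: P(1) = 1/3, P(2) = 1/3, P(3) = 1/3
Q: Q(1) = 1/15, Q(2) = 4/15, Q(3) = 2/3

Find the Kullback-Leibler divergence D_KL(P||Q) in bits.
0.5480 bits

D_KL(P||Q) = Σ P(x) log₂(P(x)/Q(x))

Computing term by term:
  P(1)·log₂(P(1)/Q(1)) = (1/3)·log₂((1/3)/(1/15)) = 0.77398
  P(2)·log₂(P(2)/Q(2)) = (1/3)·log₂((1/3)/(4/15)) = 0.10731
  P(3)·log₂(P(3)/Q(3)) = (1/3)·log₂((1/3)/(2/3)) = -0.33333

D_KL(P||Q) = 0.77398 + 0.10731 - 0.33333 = 0.54796 ≈ 0.5480 bits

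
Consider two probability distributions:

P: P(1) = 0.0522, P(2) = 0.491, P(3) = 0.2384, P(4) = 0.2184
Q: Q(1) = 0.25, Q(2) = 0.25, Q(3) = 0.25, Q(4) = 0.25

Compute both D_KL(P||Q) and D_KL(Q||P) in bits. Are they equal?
D_KL(P||Q) = 0.3013 bits, D_KL(Q||P) = 0.3874 bits. No, they are not equal.

D_KL(P||Q) = Σ P(x) log₂(P(x)/Q(x))

Computing term by term:
  P(1)·log₂(P(1)/Q(1)) = 0.0522·log₂(0.0522/0.25) = -0.11796
  P(2)·log₂(P(2)/Q(2)) = 0.491·log₂(0.491/0.25) = 0.47813
  P(3)·log₂(P(3)/Q(3)) = 0.2384·log₂(0.2384/0.25) = -0.01634
  P(4)·log₂(P(4)/Q(4)) = 0.2184·log₂(0.2184/0.25) = -0.04258

D_KL(P||Q) = -0.11796 + 0.47813 - 0.01634 - 0.04258 = 0.30125 ≈ 0.3013 bits

D_KL(Q||P) = Σ Q(x) log₂(Q(x)/P(x))

Computing term by term:
  Q(1)·log₂(Q(1)/P(1)) = 0.25·log₂(0.25/0.0522) = 0.56495
  Q(2)·log₂(Q(2)/P(2)) = 0.25·log₂(0.25/0.491) = -0.24345
  Q(3)·log₂(Q(3)/P(3)) = 0.25·log₂(0.25/0.2384) = 0.01714
  Q(4)·log₂(Q(4)/P(4)) = 0.25·log₂(0.25/0.2184) = 0.04874

D_KL(Q||P) = 0.56495 - 0.24345 + 0.01714 + 0.04874 = 0.38738 ≈ 0.3874 bits

These are NOT equal (difference: 0.0861 bits). KL divergence is asymmetric: D_KL(P||Q) ≠ D_KL(Q||P) in general.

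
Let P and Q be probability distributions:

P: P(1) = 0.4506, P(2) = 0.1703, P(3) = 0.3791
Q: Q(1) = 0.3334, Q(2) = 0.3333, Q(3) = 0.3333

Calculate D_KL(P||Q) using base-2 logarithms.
0.1013 bits

D_KL(P||Q) = Σ P(x) log₂(P(x)/Q(x))

Computing term by term:
  P(1)·log₂(P(1)/Q(1)) = 0.4506·log₂(0.4506/0.3334) = 0.19583
  P(2)·log₂(P(2)/Q(2)) = 0.1703·log₂(0.1703/0.3333) = -0.16498
  P(3)·log₂(P(3)/Q(3)) = 0.3791·log₂(0.3791/0.3333) = 0.07042

D_KL(P||Q) = 0.19583 - 0.16498 + 0.07042 = 0.10127 ≈ 0.1013 bits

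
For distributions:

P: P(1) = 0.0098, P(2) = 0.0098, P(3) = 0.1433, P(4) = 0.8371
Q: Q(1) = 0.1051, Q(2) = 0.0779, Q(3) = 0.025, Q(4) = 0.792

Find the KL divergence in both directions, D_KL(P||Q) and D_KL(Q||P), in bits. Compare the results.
D_KL(P||Q) = 0.3650 bits, D_KL(Q||P) = 0.4665 bits. D_KL(Q||P) is larger than D_KL(P||Q) by 0.1015 bits; the two directions differ.

D_KL(P||Q) = Σ P(x) log₂(P(x)/Q(x))

Computing term by term:
  P(1)·log₂(P(1)/Q(1)) = 0.0098·log₂(0.0098/0.1051) = -0.03354
  P(2)·log₂(P(2)/Q(2)) = 0.0098·log₂(0.0098/0.0779) = -0.02931
  P(3)·log₂(P(3)/Q(3)) = 0.1433·log₂(0.1433/0.025) = 0.36098
  P(4)·log₂(P(4)/Q(4)) = 0.8371·log₂(0.8371/0.792) = 0.06688

D_KL(P||Q) = -0.03354 - 0.02931 + 0.36098 + 0.06688 = 0.36501 ≈ 0.3650 bits

D_KL(Q||P) = Σ Q(x) log₂(Q(x)/P(x))

Computing term by term:
  Q(1)·log₂(Q(1)/P(1)) = 0.1051·log₂(0.1051/0.0098) = 0.35974
  Q(2)·log₂(Q(2)/P(2)) = 0.0779·log₂(0.0779/0.0098) = 0.23298
  Q(3)·log₂(Q(3)/P(3)) = 0.025·log₂(0.025/0.1433) = -0.06298
  Q(4)·log₂(Q(4)/P(4)) = 0.792·log₂(0.792/0.8371) = -0.06328

D_KL(Q||P) = 0.35974 + 0.23298 - 0.06298 - 0.06328 = 0.46646 ≈ 0.4665 bits

These are NOT equal (difference: 0.1015 bits). KL divergence is asymmetric: D_KL(P||Q) ≠ D_KL(Q||P) in general.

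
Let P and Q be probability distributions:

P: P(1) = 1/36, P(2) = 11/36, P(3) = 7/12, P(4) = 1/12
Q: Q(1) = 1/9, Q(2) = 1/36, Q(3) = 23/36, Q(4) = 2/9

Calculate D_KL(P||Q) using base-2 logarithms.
0.8070 bits

D_KL(P||Q) = Σ P(x) log₂(P(x)/Q(x))

Computing term by term:
  P(1)·log₂(P(1)/Q(1)) = (1/36)·log₂((1/36)/(1/9)) = -0.05556
  P(2)·log₂(P(2)/Q(2)) = (11/36)·log₂((11/36)/(1/36)) = 1.05705
  P(3)·log₂(P(3)/Q(3)) = (7/12)·log₂((7/12)/(23/36)) = -0.07656
  P(4)·log₂(P(4)/Q(4)) = (1/12)·log₂((1/12)/(2/9)) = -0.11792

D_KL(P||Q) = -0.05556 + 1.05705 - 0.07656 - 0.11792 = 0.80701 ≈ 0.8070 bits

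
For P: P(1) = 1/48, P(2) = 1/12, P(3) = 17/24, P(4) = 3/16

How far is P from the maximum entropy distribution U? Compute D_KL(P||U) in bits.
0.7797 bits

U(i) = 1/4 for all i

D_KL(P||U) = Σ P(x) log₂(P(x) / (1/4))
           = Σ P(x) log₂(P(x)) + log₂(4)
           = log₂(4) - H(P)

H(P) = -Σ P(x) log₂(P(x)):
  -P(1)·log₂(P(1)) = -(1/48)·log₂(1/48) = 0.11635
  -P(2)·log₂(P(2)) = -(1/12)·log₂(1/12) = 0.29875
  -P(3)·log₂(P(3)) = -(17/24)·log₂(17/24) = 0.35240
  -P(4)·log₂(P(4)) = -(3/16)·log₂(3/16) = 0.45282
H(P) = 0.11635 + 0.29875 + 0.35240 + 0.45282 = 1.22032 bits

log₂(4) = 2.00000 bits

D_KL(P||U) = 2.00000 - 1.22032 = 0.77968 ≈ 0.7797 bits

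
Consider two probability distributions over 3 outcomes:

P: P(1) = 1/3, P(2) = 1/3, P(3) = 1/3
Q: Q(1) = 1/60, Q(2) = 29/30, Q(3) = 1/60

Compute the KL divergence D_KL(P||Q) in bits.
2.3693 bits

D_KL(P||Q) = Σ P(x) log₂(P(x)/Q(x))

Computing term by term:
  P(1)·log₂(P(1)/Q(1)) = (1/3)·log₂((1/3)/(1/60)) = 1.44064
  P(2)·log₂(P(2)/Q(2)) = (1/3)·log₂((1/3)/(29/30)) = -0.51202
  P(3)·log₂(P(3)/Q(3)) = (1/3)·log₂((1/3)/(1/60)) = 1.44064

D_KL(P||Q) = 1.44064 - 0.51202 + 1.44064 = 2.36926 ≈ 2.3693 bits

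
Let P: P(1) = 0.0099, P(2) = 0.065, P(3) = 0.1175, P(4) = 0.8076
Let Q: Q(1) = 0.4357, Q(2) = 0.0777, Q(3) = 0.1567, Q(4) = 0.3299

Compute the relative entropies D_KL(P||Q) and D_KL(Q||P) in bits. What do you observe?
D_KL(P||Q) = 0.9235 bits, D_KL(Q||P) = 2.0378 bits. The two directions give different values (D_KL(Q||P) exceeds D_KL(P||Q) by 1.1143 bits): KL divergence is asymmetric.

D_KL(P||Q) = Σ P(x) log₂(P(x)/Q(x))

Computing term by term:
  P(1)·log₂(P(1)/Q(1)) = 0.0099·log₂(0.0099/0.4357) = -0.05405
  P(2)·log₂(P(2)/Q(2)) = 0.065·log₂(0.065/0.0777) = -0.01674
  P(3)·log₂(P(3)/Q(3)) = 0.1175·log₂(0.1175/0.1567) = -0.04880
  P(4)·log₂(P(4)/Q(4)) = 0.8076·log₂(0.8076/0.3299) = 1.04311

D_KL(P||Q) = -0.05405 - 0.01674 - 0.04880 + 1.04311 = 0.92352 ≈ 0.9235 bits

D_KL(Q||P) = Σ Q(x) log₂(Q(x)/P(x))

Computing term by term:
  Q(1)·log₂(Q(1)/P(1)) = 0.4357·log₂(0.4357/0.0099) = 2.37882
  Q(2)·log₂(Q(2)/P(2)) = 0.0777·log₂(0.0777/0.065) = 0.02001
  Q(3)·log₂(Q(3)/P(3)) = 0.1567·log₂(0.1567/0.1175) = 0.06508
  Q(4)·log₂(Q(4)/P(4)) = 0.3299·log₂(0.3299/0.8076) = -0.42610

D_KL(Q||P) = 2.37882 + 0.02001 + 0.06508 - 0.42610 = 2.03781 ≈ 2.0378 bits

These are NOT equal (difference: 1.1143 bits). KL divergence is asymmetric: D_KL(P||Q) ≠ D_KL(Q||P) in general.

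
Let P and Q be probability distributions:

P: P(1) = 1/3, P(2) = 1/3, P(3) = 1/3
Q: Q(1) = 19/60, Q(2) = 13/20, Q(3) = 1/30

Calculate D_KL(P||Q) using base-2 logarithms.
0.8108 bits

D_KL(P||Q) = Σ P(x) log₂(P(x)/Q(x))

Computing term by term:
  P(1)·log₂(P(1)/Q(1)) = (1/3)·log₂((1/3)/(19/60)) = 0.02467
  P(2)·log₂(P(2)/Q(2)) = (1/3)·log₂((1/3)/(13/20)) = -0.32116
  P(3)·log₂(P(3)/Q(3)) = (1/3)·log₂((1/3)/(1/30)) = 1.10731

D_KL(P||Q) = 0.02467 - 0.32116 + 1.10731 = 0.81082 ≈ 0.8108 bits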